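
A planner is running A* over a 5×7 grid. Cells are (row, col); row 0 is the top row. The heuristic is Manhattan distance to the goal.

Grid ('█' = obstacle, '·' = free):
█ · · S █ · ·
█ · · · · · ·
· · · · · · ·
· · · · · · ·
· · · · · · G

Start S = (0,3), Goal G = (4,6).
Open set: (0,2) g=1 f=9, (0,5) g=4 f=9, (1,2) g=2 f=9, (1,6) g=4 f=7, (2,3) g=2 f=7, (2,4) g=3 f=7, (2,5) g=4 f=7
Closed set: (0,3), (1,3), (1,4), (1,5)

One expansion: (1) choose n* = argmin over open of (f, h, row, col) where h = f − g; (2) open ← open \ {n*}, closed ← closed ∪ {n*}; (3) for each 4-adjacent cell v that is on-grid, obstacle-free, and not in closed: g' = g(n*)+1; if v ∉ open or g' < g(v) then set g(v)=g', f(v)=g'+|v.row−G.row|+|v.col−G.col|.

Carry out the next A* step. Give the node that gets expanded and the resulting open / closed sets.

expanded=(1,6); open=[(0,2) g=1 f=9, (0,5) g=4 f=9, (0,6) g=5 f=9, (1,2) g=2 f=9, (2,3) g=2 f=7, (2,4) g=3 f=7, (2,5) g=4 f=7, (2,6) g=5 f=7]; closed=[(0,3), (1,3), (1,4), (1,5), (1,6)]

step 1: expand (1,6) (f=7, h=3) → closed; open now [(0,2) g=1 f=9, (0,5) g=4 f=9, (0,6) g=5 f=9, (1,2) g=2 f=9, (2,3) g=2 f=7, (2,4) g=3 f=7, (2,5) g=4 f=7, (2,6) g=5 f=7]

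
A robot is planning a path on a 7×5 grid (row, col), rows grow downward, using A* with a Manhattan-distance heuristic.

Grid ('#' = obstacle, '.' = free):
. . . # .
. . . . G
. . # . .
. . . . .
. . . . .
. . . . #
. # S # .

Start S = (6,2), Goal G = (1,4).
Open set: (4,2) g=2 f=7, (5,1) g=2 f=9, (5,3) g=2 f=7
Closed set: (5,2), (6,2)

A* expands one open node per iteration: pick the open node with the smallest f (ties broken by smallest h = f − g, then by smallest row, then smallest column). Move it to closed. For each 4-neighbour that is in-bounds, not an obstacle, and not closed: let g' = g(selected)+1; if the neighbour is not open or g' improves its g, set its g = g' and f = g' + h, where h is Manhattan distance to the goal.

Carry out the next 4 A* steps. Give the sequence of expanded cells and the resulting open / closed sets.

step 1: expand (4,2) (f=7, h=5) → closed; open now [(3,2) g=3 f=7, (4,1) g=3 f=9, (4,3) g=3 f=7, (5,1) g=2 f=9, (5,3) g=2 f=7]
step 2: expand (3,2) (f=7, h=4) → closed; open now [(3,1) g=4 f=9, (3,3) g=4 f=7, (4,1) g=3 f=9, (4,3) g=3 f=7, (5,1) g=2 f=9, (5,3) g=2 f=7]
step 3: expand (3,3) (f=7, h=3) → closed; open now [(2,3) g=5 f=7, (3,1) g=4 f=9, (3,4) g=5 f=7, (4,1) g=3 f=9, (4,3) g=3 f=7, (5,1) g=2 f=9, (5,3) g=2 f=7]
step 4: expand (2,3) (f=7, h=2) → closed; open now [(1,3) g=6 f=7, (2,4) g=6 f=7, (3,1) g=4 f=9, (3,4) g=5 f=7, (4,1) g=3 f=9, (4,3) g=3 f=7, (5,1) g=2 f=9, (5,3) g=2 f=7]

order=[(4,2) → (3,2) → (3,3) → (2,3)]; open=[(1,3) g=6 f=7, (2,4) g=6 f=7, (3,1) g=4 f=9, (3,4) g=5 f=7, (4,1) g=3 f=9, (4,3) g=3 f=7, (5,1) g=2 f=9, (5,3) g=2 f=7]; closed=[(2,3), (3,2), (3,3), (4,2), (5,2), (6,2)]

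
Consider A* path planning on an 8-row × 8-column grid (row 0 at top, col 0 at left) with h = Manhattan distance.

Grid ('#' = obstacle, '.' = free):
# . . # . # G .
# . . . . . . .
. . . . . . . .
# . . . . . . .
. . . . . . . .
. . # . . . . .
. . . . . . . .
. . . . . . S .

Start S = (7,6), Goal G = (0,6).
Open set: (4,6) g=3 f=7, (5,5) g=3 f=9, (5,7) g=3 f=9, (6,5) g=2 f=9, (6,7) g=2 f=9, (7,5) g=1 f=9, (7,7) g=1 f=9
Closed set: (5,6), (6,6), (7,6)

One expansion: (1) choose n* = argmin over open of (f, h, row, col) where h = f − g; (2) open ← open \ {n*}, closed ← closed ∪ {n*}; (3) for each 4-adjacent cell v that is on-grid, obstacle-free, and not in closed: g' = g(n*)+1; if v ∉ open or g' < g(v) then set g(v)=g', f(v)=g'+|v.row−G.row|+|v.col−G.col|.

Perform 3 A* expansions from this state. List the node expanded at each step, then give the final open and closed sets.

step 1: expand (4,6) (f=7, h=4) → closed; open now [(3,6) g=4 f=7, (4,5) g=4 f=9, (4,7) g=4 f=9, (5,5) g=3 f=9, (5,7) g=3 f=9, (6,5) g=2 f=9, (6,7) g=2 f=9, (7,5) g=1 f=9, (7,7) g=1 f=9]
step 2: expand (3,6) (f=7, h=3) → closed; open now [(2,6) g=5 f=7, (3,5) g=5 f=9, (3,7) g=5 f=9, (4,5) g=4 f=9, (4,7) g=4 f=9, (5,5) g=3 f=9, (5,7) g=3 f=9, (6,5) g=2 f=9, (6,7) g=2 f=9, (7,5) g=1 f=9, (7,7) g=1 f=9]
step 3: expand (2,6) (f=7, h=2) → closed; open now [(1,6) g=6 f=7, (2,5) g=6 f=9, (2,7) g=6 f=9, (3,5) g=5 f=9, (3,7) g=5 f=9, (4,5) g=4 f=9, (4,7) g=4 f=9, (5,5) g=3 f=9, (5,7) g=3 f=9, (6,5) g=2 f=9, (6,7) g=2 f=9, (7,5) g=1 f=9, (7,7) g=1 f=9]

order=[(4,6) → (3,6) → (2,6)]; open=[(1,6) g=6 f=7, (2,5) g=6 f=9, (2,7) g=6 f=9, (3,5) g=5 f=9, (3,7) g=5 f=9, (4,5) g=4 f=9, (4,7) g=4 f=9, (5,5) g=3 f=9, (5,7) g=3 f=9, (6,5) g=2 f=9, (6,7) g=2 f=9, (7,5) g=1 f=9, (7,7) g=1 f=9]; closed=[(2,6), (3,6), (4,6), (5,6), (6,6), (7,6)]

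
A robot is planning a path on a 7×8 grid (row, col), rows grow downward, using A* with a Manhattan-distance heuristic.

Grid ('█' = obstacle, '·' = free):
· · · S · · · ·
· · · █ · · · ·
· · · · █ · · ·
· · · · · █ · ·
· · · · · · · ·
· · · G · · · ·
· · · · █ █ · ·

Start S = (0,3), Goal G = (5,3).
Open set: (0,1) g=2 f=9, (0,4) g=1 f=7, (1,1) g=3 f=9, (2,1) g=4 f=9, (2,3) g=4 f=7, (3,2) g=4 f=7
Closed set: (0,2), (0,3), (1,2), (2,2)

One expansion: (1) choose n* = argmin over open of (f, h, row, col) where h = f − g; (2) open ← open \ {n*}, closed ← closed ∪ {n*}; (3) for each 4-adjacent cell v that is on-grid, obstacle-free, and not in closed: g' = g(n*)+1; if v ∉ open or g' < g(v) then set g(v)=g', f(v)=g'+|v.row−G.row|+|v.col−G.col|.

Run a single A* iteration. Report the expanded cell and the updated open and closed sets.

step 1: expand (2,3) (f=7, h=3) → closed; open now [(0,1) g=2 f=9, (0,4) g=1 f=7, (1,1) g=3 f=9, (2,1) g=4 f=9, (3,2) g=4 f=7, (3,3) g=5 f=7]

expanded=(2,3); open=[(0,1) g=2 f=9, (0,4) g=1 f=7, (1,1) g=3 f=9, (2,1) g=4 f=9, (3,2) g=4 f=7, (3,3) g=5 f=7]; closed=[(0,2), (0,3), (1,2), (2,2), (2,3)]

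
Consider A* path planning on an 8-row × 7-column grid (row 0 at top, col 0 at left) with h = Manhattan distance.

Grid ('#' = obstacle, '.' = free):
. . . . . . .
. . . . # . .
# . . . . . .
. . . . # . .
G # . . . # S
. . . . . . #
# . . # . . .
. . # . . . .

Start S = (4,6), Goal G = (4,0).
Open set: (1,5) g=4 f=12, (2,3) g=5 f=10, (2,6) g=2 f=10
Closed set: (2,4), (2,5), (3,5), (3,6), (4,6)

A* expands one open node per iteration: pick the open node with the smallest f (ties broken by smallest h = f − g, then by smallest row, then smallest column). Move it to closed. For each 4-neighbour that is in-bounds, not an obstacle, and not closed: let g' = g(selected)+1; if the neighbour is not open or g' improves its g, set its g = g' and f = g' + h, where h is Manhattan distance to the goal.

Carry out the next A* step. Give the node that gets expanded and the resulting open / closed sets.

step 1: expand (2,3) (f=10, h=5) → closed; open now [(1,3) g=6 f=12, (1,5) g=4 f=12, (2,2) g=6 f=10, (2,6) g=2 f=10, (3,3) g=6 f=10]

expanded=(2,3); open=[(1,3) g=6 f=12, (1,5) g=4 f=12, (2,2) g=6 f=10, (2,6) g=2 f=10, (3,3) g=6 f=10]; closed=[(2,3), (2,4), (2,5), (3,5), (3,6), (4,6)]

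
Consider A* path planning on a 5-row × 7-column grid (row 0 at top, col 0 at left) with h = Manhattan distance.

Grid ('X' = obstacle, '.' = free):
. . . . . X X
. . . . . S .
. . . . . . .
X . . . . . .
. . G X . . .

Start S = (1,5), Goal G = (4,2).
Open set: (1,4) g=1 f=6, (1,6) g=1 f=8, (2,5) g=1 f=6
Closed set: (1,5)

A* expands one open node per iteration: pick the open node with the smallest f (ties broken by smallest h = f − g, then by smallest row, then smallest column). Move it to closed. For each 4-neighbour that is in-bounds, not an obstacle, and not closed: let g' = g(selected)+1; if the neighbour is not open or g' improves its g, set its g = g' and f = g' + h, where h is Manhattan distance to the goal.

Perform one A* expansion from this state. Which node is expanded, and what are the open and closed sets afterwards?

expanded=(1,4); open=[(0,4) g=2 f=8, (1,3) g=2 f=6, (1,6) g=1 f=8, (2,4) g=2 f=6, (2,5) g=1 f=6]; closed=[(1,4), (1,5)]

step 1: expand (1,4) (f=6, h=5) → closed; open now [(0,4) g=2 f=8, (1,3) g=2 f=6, (1,6) g=1 f=8, (2,4) g=2 f=6, (2,5) g=1 f=6]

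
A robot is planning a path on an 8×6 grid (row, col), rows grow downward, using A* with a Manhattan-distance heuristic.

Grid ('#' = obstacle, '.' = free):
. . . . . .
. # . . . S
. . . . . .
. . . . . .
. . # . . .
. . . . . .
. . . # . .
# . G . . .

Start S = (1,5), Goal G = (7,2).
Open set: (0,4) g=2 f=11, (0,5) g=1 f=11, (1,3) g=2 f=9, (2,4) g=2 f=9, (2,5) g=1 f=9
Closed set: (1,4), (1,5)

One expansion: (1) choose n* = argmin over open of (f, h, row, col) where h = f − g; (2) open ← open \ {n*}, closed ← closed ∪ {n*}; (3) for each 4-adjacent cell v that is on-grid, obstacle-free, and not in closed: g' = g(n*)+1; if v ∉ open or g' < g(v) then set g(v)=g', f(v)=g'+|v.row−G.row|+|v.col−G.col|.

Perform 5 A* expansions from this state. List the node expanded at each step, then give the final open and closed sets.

order=[(1,3) → (1,2) → (2,2) → (3,2) → (2,3)]; open=[(0,2) g=4 f=11, (0,3) g=3 f=11, (0,4) g=2 f=11, (0,5) g=1 f=11, (2,1) g=5 f=11, (2,4) g=2 f=9, (2,5) g=1 f=9, (3,1) g=6 f=11, (3,3) g=4 f=9]; closed=[(1,2), (1,3), (1,4), (1,5), (2,2), (2,3), (3,2)]

step 1: expand (1,3) (f=9, h=7) → closed; open now [(0,3) g=3 f=11, (0,4) g=2 f=11, (0,5) g=1 f=11, (1,2) g=3 f=9, (2,3) g=3 f=9, (2,4) g=2 f=9, (2,5) g=1 f=9]
step 2: expand (1,2) (f=9, h=6) → closed; open now [(0,2) g=4 f=11, (0,3) g=3 f=11, (0,4) g=2 f=11, (0,5) g=1 f=11, (2,2) g=4 f=9, (2,3) g=3 f=9, (2,4) g=2 f=9, (2,5) g=1 f=9]
step 3: expand (2,2) (f=9, h=5) → closed; open now [(0,2) g=4 f=11, (0,3) g=3 f=11, (0,4) g=2 f=11, (0,5) g=1 f=11, (2,1) g=5 f=11, (2,3) g=3 f=9, (2,4) g=2 f=9, (2,5) g=1 f=9, (3,2) g=5 f=9]
step 4: expand (3,2) (f=9, h=4) → closed; open now [(0,2) g=4 f=11, (0,3) g=3 f=11, (0,4) g=2 f=11, (0,5) g=1 f=11, (2,1) g=5 f=11, (2,3) g=3 f=9, (2,4) g=2 f=9, (2,5) g=1 f=9, (3,1) g=6 f=11, (3,3) g=6 f=11]
step 5: expand (2,3) (f=9, h=6) → closed; open now [(0,2) g=4 f=11, (0,3) g=3 f=11, (0,4) g=2 f=11, (0,5) g=1 f=11, (2,1) g=5 f=11, (2,4) g=2 f=9, (2,5) g=1 f=9, (3,1) g=6 f=11, (3,3) g=4 f=9]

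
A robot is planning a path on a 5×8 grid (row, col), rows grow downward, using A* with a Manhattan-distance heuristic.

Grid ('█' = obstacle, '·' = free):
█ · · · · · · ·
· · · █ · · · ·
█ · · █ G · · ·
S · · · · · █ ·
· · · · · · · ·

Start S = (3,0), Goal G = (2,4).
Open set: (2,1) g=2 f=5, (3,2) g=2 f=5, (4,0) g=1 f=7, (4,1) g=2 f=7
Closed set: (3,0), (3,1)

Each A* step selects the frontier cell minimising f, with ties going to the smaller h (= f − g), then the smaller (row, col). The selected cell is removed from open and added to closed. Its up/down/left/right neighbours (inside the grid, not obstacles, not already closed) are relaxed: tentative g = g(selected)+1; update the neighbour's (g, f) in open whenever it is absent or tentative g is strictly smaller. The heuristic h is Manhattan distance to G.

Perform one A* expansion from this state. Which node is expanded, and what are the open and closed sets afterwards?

step 1: expand (2,1) (f=5, h=3) → closed; open now [(1,1) g=3 f=7, (2,2) g=3 f=5, (3,2) g=2 f=5, (4,0) g=1 f=7, (4,1) g=2 f=7]

expanded=(2,1); open=[(1,1) g=3 f=7, (2,2) g=3 f=5, (3,2) g=2 f=5, (4,0) g=1 f=7, (4,1) g=2 f=7]; closed=[(2,1), (3,0), (3,1)]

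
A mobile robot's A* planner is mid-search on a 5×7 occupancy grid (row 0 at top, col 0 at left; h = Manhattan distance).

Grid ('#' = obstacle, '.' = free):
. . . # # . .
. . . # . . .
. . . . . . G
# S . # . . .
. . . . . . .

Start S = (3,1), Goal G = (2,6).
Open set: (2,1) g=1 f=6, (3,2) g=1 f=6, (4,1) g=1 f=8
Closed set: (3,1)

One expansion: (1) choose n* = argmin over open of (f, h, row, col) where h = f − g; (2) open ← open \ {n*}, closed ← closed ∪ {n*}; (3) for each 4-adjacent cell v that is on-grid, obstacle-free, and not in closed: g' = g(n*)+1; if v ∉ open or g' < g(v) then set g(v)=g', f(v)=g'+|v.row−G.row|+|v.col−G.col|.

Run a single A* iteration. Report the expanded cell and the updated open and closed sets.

expanded=(2,1); open=[(1,1) g=2 f=8, (2,0) g=2 f=8, (2,2) g=2 f=6, (3,2) g=1 f=6, (4,1) g=1 f=8]; closed=[(2,1), (3,1)]

step 1: expand (2,1) (f=6, h=5) → closed; open now [(1,1) g=2 f=8, (2,0) g=2 f=8, (2,2) g=2 f=6, (3,2) g=1 f=6, (4,1) g=1 f=8]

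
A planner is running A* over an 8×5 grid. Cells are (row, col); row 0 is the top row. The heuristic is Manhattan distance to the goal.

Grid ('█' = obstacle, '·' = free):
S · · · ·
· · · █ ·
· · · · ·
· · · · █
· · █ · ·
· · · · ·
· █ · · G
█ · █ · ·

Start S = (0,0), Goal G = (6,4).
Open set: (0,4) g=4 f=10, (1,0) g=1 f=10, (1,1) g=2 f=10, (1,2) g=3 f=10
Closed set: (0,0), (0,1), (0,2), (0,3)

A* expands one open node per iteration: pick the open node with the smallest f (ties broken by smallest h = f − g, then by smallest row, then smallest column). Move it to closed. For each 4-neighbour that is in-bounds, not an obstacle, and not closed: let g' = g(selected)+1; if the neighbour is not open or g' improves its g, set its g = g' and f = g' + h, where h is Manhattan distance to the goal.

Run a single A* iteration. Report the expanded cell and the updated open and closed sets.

expanded=(0,4); open=[(1,0) g=1 f=10, (1,1) g=2 f=10, (1,2) g=3 f=10, (1,4) g=5 f=10]; closed=[(0,0), (0,1), (0,2), (0,3), (0,4)]

step 1: expand (0,4) (f=10, h=6) → closed; open now [(1,0) g=1 f=10, (1,1) g=2 f=10, (1,2) g=3 f=10, (1,4) g=5 f=10]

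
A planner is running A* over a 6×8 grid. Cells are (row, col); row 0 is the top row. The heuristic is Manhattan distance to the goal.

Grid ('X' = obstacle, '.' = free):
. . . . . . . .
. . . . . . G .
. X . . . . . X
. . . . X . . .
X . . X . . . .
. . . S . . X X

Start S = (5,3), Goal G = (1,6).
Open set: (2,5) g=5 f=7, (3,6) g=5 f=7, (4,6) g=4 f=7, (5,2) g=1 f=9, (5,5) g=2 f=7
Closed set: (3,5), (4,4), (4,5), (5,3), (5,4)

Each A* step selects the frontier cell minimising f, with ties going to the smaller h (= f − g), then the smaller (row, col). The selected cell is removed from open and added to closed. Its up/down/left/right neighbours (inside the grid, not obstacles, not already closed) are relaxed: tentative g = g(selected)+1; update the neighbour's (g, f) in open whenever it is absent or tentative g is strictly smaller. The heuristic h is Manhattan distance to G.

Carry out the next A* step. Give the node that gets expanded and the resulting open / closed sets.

expanded=(2,5); open=[(1,5) g=6 f=7, (2,4) g=6 f=9, (2,6) g=6 f=7, (3,6) g=5 f=7, (4,6) g=4 f=7, (5,2) g=1 f=9, (5,5) g=2 f=7]; closed=[(2,5), (3,5), (4,4), (4,5), (5,3), (5,4)]

step 1: expand (2,5) (f=7, h=2) → closed; open now [(1,5) g=6 f=7, (2,4) g=6 f=9, (2,6) g=6 f=7, (3,6) g=5 f=7, (4,6) g=4 f=7, (5,2) g=1 f=9, (5,5) g=2 f=7]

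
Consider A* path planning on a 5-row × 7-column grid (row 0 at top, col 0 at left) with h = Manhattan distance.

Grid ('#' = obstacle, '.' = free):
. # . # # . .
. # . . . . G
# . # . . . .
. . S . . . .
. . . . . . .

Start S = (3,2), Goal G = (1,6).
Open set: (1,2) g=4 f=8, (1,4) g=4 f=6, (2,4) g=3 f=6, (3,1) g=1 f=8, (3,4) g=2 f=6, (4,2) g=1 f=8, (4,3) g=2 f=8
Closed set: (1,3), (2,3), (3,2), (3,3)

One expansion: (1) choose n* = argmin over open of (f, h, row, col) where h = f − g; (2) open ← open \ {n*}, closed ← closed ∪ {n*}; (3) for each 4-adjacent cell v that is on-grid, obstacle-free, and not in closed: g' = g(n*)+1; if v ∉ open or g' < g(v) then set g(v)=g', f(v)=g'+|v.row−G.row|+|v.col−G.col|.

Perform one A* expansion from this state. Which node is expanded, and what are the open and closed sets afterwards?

step 1: expand (1,4) (f=6, h=2) → closed; open now [(1,2) g=4 f=8, (1,5) g=5 f=6, (2,4) g=3 f=6, (3,1) g=1 f=8, (3,4) g=2 f=6, (4,2) g=1 f=8, (4,3) g=2 f=8]

expanded=(1,4); open=[(1,2) g=4 f=8, (1,5) g=5 f=6, (2,4) g=3 f=6, (3,1) g=1 f=8, (3,4) g=2 f=6, (4,2) g=1 f=8, (4,3) g=2 f=8]; closed=[(1,3), (1,4), (2,3), (3,2), (3,3)]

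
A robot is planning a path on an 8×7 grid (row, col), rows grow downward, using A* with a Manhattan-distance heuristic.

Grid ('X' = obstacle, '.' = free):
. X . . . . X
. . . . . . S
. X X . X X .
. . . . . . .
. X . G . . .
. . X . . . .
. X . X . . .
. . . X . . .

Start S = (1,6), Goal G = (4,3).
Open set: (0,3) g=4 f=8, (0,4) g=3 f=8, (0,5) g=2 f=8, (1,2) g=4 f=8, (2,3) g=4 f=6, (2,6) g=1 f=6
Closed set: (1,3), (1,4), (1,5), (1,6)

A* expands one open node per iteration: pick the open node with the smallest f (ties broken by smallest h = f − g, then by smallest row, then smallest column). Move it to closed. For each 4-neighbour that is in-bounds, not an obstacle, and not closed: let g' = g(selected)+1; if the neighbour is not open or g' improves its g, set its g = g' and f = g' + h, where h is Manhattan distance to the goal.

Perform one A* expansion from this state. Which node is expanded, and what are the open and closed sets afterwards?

expanded=(2,3); open=[(0,3) g=4 f=8, (0,4) g=3 f=8, (0,5) g=2 f=8, (1,2) g=4 f=8, (2,6) g=1 f=6, (3,3) g=5 f=6]; closed=[(1,3), (1,4), (1,5), (1,6), (2,3)]

step 1: expand (2,3) (f=6, h=2) → closed; open now [(0,3) g=4 f=8, (0,4) g=3 f=8, (0,5) g=2 f=8, (1,2) g=4 f=8, (2,6) g=1 f=6, (3,3) g=5 f=6]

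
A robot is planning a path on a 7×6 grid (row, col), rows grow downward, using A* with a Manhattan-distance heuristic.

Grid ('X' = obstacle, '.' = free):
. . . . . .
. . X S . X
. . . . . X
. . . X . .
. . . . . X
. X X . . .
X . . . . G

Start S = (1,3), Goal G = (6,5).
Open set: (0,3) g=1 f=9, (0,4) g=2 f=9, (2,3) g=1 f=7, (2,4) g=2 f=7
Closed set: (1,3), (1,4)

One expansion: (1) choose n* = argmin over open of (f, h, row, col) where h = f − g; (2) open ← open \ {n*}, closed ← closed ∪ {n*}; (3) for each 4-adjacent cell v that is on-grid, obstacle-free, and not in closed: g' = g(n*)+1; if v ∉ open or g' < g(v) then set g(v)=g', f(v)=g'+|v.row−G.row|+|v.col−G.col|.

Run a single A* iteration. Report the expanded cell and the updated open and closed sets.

step 1: expand (2,4) (f=7, h=5) → closed; open now [(0,3) g=1 f=9, (0,4) g=2 f=9, (2,3) g=1 f=7, (3,4) g=3 f=7]

expanded=(2,4); open=[(0,3) g=1 f=9, (0,4) g=2 f=9, (2,3) g=1 f=7, (3,4) g=3 f=7]; closed=[(1,3), (1,4), (2,4)]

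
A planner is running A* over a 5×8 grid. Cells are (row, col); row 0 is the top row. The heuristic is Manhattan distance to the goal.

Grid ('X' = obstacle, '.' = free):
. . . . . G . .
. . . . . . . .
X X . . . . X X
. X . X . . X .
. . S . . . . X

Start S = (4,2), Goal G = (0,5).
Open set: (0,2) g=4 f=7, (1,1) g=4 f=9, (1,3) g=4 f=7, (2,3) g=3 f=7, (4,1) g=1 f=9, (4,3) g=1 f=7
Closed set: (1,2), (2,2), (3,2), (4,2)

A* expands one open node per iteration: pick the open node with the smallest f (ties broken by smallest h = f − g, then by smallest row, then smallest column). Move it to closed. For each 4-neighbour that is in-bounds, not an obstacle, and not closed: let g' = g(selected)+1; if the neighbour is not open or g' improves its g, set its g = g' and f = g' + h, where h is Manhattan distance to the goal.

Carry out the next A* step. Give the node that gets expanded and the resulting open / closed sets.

expanded=(0,2); open=[(0,1) g=5 f=9, (0,3) g=5 f=7, (1,1) g=4 f=9, (1,3) g=4 f=7, (2,3) g=3 f=7, (4,1) g=1 f=9, (4,3) g=1 f=7]; closed=[(0,2), (1,2), (2,2), (3,2), (4,2)]

step 1: expand (0,2) (f=7, h=3) → closed; open now [(0,1) g=5 f=9, (0,3) g=5 f=7, (1,1) g=4 f=9, (1,3) g=4 f=7, (2,3) g=3 f=7, (4,1) g=1 f=9, (4,3) g=1 f=7]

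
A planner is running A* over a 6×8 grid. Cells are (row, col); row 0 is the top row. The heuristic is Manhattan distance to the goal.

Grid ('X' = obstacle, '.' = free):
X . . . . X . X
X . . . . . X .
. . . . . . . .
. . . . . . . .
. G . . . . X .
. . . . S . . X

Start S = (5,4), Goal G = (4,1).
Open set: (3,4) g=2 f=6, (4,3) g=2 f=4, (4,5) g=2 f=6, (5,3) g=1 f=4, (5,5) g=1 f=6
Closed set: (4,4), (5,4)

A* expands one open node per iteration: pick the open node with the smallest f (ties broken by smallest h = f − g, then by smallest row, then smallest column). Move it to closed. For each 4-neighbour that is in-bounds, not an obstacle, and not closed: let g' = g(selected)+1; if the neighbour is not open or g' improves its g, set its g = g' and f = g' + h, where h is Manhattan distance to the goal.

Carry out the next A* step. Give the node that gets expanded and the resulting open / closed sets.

step 1: expand (4,3) (f=4, h=2) → closed; open now [(3,3) g=3 f=6, (3,4) g=2 f=6, (4,2) g=3 f=4, (4,5) g=2 f=6, (5,3) g=1 f=4, (5,5) g=1 f=6]

expanded=(4,3); open=[(3,3) g=3 f=6, (3,4) g=2 f=6, (4,2) g=3 f=4, (4,5) g=2 f=6, (5,3) g=1 f=4, (5,5) g=1 f=6]; closed=[(4,3), (4,4), (5,4)]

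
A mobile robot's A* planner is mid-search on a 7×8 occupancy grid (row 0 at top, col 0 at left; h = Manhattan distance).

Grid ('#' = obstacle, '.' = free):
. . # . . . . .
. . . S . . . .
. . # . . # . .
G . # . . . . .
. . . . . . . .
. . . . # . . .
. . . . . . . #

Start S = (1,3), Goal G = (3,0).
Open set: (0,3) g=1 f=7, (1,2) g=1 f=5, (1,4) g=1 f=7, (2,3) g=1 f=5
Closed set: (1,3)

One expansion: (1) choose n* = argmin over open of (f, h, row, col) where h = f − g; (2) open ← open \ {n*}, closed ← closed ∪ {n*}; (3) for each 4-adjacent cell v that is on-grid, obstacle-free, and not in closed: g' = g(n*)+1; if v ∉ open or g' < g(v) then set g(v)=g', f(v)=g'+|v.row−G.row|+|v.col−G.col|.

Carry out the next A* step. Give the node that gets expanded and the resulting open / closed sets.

step 1: expand (1,2) (f=5, h=4) → closed; open now [(0,3) g=1 f=7, (1,1) g=2 f=5, (1,4) g=1 f=7, (2,3) g=1 f=5]

expanded=(1,2); open=[(0,3) g=1 f=7, (1,1) g=2 f=5, (1,4) g=1 f=7, (2,3) g=1 f=5]; closed=[(1,2), (1,3)]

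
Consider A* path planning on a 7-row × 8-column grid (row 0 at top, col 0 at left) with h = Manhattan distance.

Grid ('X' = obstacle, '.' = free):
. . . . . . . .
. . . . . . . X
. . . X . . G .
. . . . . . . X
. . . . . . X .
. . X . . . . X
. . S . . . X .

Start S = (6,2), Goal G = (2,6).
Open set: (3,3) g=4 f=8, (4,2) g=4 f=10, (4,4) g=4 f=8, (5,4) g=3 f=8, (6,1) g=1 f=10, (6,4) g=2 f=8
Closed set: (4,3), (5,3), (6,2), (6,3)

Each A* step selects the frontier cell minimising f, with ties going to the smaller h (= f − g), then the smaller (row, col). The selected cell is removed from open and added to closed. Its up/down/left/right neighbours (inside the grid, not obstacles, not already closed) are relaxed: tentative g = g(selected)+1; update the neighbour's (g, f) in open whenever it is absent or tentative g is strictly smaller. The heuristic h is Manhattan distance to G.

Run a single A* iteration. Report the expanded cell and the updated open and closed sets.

expanded=(3,3); open=[(3,2) g=5 f=10, (3,4) g=5 f=8, (4,2) g=4 f=10, (4,4) g=4 f=8, (5,4) g=3 f=8, (6,1) g=1 f=10, (6,4) g=2 f=8]; closed=[(3,3), (4,3), (5,3), (6,2), (6,3)]

step 1: expand (3,3) (f=8, h=4) → closed; open now [(3,2) g=5 f=10, (3,4) g=5 f=8, (4,2) g=4 f=10, (4,4) g=4 f=8, (5,4) g=3 f=8, (6,1) g=1 f=10, (6,4) g=2 f=8]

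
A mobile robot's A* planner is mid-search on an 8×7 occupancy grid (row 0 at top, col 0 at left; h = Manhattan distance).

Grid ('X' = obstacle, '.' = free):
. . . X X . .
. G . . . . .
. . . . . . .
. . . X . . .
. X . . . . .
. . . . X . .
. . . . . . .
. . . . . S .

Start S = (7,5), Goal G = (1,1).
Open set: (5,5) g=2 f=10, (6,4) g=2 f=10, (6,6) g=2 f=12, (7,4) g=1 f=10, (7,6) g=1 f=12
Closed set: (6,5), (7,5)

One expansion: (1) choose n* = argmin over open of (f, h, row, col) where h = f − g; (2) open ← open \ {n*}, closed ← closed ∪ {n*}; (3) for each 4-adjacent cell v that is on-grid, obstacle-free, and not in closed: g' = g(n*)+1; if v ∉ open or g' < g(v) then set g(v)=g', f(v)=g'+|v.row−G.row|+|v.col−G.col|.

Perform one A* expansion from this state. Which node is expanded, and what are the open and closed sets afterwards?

expanded=(5,5); open=[(4,5) g=3 f=10, (5,6) g=3 f=12, (6,4) g=2 f=10, (6,6) g=2 f=12, (7,4) g=1 f=10, (7,6) g=1 f=12]; closed=[(5,5), (6,5), (7,5)]

step 1: expand (5,5) (f=10, h=8) → closed; open now [(4,5) g=3 f=10, (5,6) g=3 f=12, (6,4) g=2 f=10, (6,6) g=2 f=12, (7,4) g=1 f=10, (7,6) g=1 f=12]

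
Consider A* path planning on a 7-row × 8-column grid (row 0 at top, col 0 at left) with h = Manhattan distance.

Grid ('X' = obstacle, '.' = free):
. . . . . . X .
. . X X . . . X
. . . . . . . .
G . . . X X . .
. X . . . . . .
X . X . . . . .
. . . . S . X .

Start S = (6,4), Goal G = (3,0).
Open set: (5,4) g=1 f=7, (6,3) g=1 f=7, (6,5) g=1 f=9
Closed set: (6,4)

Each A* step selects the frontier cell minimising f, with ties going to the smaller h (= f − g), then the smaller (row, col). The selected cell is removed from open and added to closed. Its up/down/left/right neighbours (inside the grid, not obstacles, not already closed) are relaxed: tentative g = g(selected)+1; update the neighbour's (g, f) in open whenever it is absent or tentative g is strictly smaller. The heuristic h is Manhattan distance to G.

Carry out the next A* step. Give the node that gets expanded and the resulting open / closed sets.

step 1: expand (5,4) (f=7, h=6) → closed; open now [(4,4) g=2 f=7, (5,3) g=2 f=7, (5,5) g=2 f=9, (6,3) g=1 f=7, (6,5) g=1 f=9]

expanded=(5,4); open=[(4,4) g=2 f=7, (5,3) g=2 f=7, (5,5) g=2 f=9, (6,3) g=1 f=7, (6,5) g=1 f=9]; closed=[(5,4), (6,4)]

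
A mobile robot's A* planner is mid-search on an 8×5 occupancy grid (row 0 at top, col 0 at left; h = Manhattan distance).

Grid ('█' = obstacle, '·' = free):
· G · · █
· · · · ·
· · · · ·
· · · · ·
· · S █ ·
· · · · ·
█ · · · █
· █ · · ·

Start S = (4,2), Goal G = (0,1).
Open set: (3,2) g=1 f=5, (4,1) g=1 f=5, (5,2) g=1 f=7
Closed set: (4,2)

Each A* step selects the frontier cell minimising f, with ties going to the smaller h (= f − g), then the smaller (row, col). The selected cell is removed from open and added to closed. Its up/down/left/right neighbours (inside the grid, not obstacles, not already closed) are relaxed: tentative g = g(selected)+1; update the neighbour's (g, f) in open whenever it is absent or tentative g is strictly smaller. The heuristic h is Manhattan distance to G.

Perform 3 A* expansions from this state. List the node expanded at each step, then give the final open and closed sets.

order=[(3,2) → (2,2) → (1,2)]; open=[(0,2) g=4 f=5, (1,1) g=4 f=5, (1,3) g=4 f=7, (2,1) g=3 f=5, (2,3) g=3 f=7, (3,1) g=2 f=5, (3,3) g=2 f=7, (4,1) g=1 f=5, (5,2) g=1 f=7]; closed=[(1,2), (2,2), (3,2), (4,2)]

step 1: expand (3,2) (f=5, h=4) → closed; open now [(2,2) g=2 f=5, (3,1) g=2 f=5, (3,3) g=2 f=7, (4,1) g=1 f=5, (5,2) g=1 f=7]
step 2: expand (2,2) (f=5, h=3) → closed; open now [(1,2) g=3 f=5, (2,1) g=3 f=5, (2,3) g=3 f=7, (3,1) g=2 f=5, (3,3) g=2 f=7, (4,1) g=1 f=5, (5,2) g=1 f=7]
step 3: expand (1,2) (f=5, h=2) → closed; open now [(0,2) g=4 f=5, (1,1) g=4 f=5, (1,3) g=4 f=7, (2,1) g=3 f=5, (2,3) g=3 f=7, (3,1) g=2 f=5, (3,3) g=2 f=7, (4,1) g=1 f=5, (5,2) g=1 f=7]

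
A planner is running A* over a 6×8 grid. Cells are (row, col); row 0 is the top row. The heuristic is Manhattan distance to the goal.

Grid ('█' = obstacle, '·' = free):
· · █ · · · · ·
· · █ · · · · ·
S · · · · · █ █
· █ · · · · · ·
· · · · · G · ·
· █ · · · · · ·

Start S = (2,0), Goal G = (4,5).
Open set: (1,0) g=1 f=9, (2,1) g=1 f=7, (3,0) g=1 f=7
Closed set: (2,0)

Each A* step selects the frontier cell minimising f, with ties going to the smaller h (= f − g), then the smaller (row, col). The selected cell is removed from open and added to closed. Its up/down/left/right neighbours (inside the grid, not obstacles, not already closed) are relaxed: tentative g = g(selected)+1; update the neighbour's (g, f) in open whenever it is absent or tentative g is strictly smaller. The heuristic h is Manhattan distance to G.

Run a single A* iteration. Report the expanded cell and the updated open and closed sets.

expanded=(2,1); open=[(1,0) g=1 f=9, (1,1) g=2 f=9, (2,2) g=2 f=7, (3,0) g=1 f=7]; closed=[(2,0), (2,1)]

step 1: expand (2,1) (f=7, h=6) → closed; open now [(1,0) g=1 f=9, (1,1) g=2 f=9, (2,2) g=2 f=7, (3,0) g=1 f=7]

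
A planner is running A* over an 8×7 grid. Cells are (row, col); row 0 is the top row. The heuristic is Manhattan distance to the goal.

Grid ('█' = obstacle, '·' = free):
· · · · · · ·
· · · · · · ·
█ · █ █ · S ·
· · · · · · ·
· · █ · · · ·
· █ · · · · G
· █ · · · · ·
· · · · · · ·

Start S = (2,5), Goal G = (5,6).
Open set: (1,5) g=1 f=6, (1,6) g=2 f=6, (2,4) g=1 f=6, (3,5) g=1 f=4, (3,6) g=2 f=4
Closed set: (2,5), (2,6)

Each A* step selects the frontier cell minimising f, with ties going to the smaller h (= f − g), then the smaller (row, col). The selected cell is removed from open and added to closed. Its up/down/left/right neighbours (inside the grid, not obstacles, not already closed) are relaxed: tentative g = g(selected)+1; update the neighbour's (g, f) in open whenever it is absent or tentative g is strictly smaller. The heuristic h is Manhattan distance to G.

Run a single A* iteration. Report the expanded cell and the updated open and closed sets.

expanded=(3,6); open=[(1,5) g=1 f=6, (1,6) g=2 f=6, (2,4) g=1 f=6, (3,5) g=1 f=4, (4,6) g=3 f=4]; closed=[(2,5), (2,6), (3,6)]

step 1: expand (3,6) (f=4, h=2) → closed; open now [(1,5) g=1 f=6, (1,6) g=2 f=6, (2,4) g=1 f=6, (3,5) g=1 f=4, (4,6) g=3 f=4]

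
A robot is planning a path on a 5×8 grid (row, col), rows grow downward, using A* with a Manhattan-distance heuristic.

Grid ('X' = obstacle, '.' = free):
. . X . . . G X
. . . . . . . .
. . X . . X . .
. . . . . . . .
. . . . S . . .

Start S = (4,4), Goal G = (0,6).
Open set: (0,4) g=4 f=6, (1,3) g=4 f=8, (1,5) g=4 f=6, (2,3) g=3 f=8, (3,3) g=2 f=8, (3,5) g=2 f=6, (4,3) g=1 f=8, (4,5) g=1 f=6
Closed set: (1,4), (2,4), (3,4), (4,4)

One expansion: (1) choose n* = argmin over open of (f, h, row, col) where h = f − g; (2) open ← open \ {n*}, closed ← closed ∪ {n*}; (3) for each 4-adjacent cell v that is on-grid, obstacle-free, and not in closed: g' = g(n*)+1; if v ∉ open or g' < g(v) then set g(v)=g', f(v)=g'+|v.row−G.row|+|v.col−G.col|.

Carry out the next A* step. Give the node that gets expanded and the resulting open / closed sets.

expanded=(0,4); open=[(0,3) g=5 f=8, (0,5) g=5 f=6, (1,3) g=4 f=8, (1,5) g=4 f=6, (2,3) g=3 f=8, (3,3) g=2 f=8, (3,5) g=2 f=6, (4,3) g=1 f=8, (4,5) g=1 f=6]; closed=[(0,4), (1,4), (2,4), (3,4), (4,4)]

step 1: expand (0,4) (f=6, h=2) → closed; open now [(0,3) g=5 f=8, (0,5) g=5 f=6, (1,3) g=4 f=8, (1,5) g=4 f=6, (2,3) g=3 f=8, (3,3) g=2 f=8, (3,5) g=2 f=6, (4,3) g=1 f=8, (4,5) g=1 f=6]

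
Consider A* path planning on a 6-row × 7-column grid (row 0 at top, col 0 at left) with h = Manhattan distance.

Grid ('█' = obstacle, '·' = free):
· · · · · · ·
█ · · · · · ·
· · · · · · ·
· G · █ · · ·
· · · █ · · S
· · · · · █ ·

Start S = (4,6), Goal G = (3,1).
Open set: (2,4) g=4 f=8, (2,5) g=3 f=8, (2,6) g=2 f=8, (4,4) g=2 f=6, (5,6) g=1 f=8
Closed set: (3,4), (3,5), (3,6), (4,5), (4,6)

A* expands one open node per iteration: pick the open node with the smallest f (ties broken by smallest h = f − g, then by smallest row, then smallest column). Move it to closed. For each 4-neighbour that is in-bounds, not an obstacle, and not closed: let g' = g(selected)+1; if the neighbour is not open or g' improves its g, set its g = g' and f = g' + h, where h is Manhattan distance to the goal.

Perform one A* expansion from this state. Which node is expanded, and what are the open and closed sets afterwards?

expanded=(4,4); open=[(2,4) g=4 f=8, (2,5) g=3 f=8, (2,6) g=2 f=8, (5,4) g=3 f=8, (5,6) g=1 f=8]; closed=[(3,4), (3,5), (3,6), (4,4), (4,5), (4,6)]

step 1: expand (4,4) (f=6, h=4) → closed; open now [(2,4) g=4 f=8, (2,5) g=3 f=8, (2,6) g=2 f=8, (5,4) g=3 f=8, (5,6) g=1 f=8]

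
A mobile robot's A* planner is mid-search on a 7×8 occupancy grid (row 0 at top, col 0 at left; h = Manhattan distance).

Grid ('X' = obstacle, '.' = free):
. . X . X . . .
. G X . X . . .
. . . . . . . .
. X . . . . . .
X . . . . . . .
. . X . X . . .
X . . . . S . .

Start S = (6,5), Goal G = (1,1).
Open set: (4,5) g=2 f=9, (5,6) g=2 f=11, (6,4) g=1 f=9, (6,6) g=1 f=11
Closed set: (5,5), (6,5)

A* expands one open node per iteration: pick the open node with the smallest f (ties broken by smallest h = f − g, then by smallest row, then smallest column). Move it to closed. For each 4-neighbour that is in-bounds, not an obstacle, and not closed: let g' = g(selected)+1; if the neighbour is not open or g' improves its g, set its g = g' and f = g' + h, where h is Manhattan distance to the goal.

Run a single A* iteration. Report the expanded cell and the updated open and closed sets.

expanded=(4,5); open=[(3,5) g=3 f=9, (4,4) g=3 f=9, (4,6) g=3 f=11, (5,6) g=2 f=11, (6,4) g=1 f=9, (6,6) g=1 f=11]; closed=[(4,5), (5,5), (6,5)]

step 1: expand (4,5) (f=9, h=7) → closed; open now [(3,5) g=3 f=9, (4,4) g=3 f=9, (4,6) g=3 f=11, (5,6) g=2 f=11, (6,4) g=1 f=9, (6,6) g=1 f=11]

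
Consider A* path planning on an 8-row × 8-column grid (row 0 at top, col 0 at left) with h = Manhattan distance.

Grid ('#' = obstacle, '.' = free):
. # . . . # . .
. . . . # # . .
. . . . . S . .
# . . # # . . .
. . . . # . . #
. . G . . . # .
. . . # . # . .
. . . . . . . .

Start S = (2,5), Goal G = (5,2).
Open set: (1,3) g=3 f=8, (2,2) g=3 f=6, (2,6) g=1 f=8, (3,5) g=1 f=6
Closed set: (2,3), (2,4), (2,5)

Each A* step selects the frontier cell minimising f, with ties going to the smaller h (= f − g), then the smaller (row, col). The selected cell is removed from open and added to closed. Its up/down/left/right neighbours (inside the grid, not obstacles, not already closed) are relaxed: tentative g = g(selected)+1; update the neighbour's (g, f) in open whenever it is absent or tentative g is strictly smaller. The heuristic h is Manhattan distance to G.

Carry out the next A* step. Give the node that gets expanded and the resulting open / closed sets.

step 1: expand (2,2) (f=6, h=3) → closed; open now [(1,2) g=4 f=8, (1,3) g=3 f=8, (2,1) g=4 f=8, (2,6) g=1 f=8, (3,2) g=4 f=6, (3,5) g=1 f=6]

expanded=(2,2); open=[(1,2) g=4 f=8, (1,3) g=3 f=8, (2,1) g=4 f=8, (2,6) g=1 f=8, (3,2) g=4 f=6, (3,5) g=1 f=6]; closed=[(2,2), (2,3), (2,4), (2,5)]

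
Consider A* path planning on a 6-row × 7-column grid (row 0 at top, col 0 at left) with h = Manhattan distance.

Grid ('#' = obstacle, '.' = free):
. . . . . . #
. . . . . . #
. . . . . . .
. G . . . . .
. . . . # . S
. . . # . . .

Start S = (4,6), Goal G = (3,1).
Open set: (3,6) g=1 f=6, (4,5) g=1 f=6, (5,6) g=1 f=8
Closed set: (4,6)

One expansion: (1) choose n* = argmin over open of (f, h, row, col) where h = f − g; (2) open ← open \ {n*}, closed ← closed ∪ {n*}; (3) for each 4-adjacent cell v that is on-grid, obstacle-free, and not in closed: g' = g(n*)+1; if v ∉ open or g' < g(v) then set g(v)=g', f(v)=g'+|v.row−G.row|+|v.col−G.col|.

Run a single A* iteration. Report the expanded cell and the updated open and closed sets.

step 1: expand (3,6) (f=6, h=5) → closed; open now [(2,6) g=2 f=8, (3,5) g=2 f=6, (4,5) g=1 f=6, (5,6) g=1 f=8]

expanded=(3,6); open=[(2,6) g=2 f=8, (3,5) g=2 f=6, (4,5) g=1 f=6, (5,6) g=1 f=8]; closed=[(3,6), (4,6)]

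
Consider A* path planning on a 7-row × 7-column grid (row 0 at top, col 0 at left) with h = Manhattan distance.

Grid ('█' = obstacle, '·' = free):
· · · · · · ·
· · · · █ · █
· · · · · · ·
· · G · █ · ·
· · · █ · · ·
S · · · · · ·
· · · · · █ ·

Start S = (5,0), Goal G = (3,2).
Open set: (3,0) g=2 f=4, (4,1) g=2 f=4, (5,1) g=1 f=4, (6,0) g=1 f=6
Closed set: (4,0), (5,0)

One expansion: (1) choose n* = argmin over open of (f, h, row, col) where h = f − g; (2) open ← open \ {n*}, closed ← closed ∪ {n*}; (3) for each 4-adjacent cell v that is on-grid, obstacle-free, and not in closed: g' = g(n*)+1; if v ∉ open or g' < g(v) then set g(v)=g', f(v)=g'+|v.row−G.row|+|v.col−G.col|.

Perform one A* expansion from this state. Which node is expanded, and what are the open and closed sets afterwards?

expanded=(3,0); open=[(2,0) g=3 f=6, (3,1) g=3 f=4, (4,1) g=2 f=4, (5,1) g=1 f=4, (6,0) g=1 f=6]; closed=[(3,0), (4,0), (5,0)]

step 1: expand (3,0) (f=4, h=2) → closed; open now [(2,0) g=3 f=6, (3,1) g=3 f=4, (4,1) g=2 f=4, (5,1) g=1 f=4, (6,0) g=1 f=6]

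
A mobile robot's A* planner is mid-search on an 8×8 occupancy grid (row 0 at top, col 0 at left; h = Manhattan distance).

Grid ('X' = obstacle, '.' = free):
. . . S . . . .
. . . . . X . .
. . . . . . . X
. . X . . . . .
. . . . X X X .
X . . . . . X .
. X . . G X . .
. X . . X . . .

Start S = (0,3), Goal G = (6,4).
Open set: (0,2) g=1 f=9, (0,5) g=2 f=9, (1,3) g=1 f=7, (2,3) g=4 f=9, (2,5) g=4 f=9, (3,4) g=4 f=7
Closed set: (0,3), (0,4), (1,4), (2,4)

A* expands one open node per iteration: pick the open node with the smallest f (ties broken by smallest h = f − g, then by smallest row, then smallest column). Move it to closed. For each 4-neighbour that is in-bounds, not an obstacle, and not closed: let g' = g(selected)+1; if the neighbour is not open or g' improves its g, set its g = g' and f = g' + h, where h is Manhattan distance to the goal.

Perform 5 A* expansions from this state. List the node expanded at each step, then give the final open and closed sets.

order=[(3,4) → (1,3) → (2,3) → (3,3) → (4,3)]; open=[(0,2) g=1 f=9, (0,5) g=2 f=9, (1,2) g=2 f=9, (2,2) g=3 f=9, (2,5) g=4 f=9, (3,5) g=5 f=9, (4,2) g=5 f=9, (5,3) g=5 f=7]; closed=[(0,3), (0,4), (1,3), (1,4), (2,3), (2,4), (3,3), (3,4), (4,3)]

step 1: expand (3,4) (f=7, h=3) → closed; open now [(0,2) g=1 f=9, (0,5) g=2 f=9, (1,3) g=1 f=7, (2,3) g=4 f=9, (2,5) g=4 f=9, (3,3) g=5 f=9, (3,5) g=5 f=9]
step 2: expand (1,3) (f=7, h=6) → closed; open now [(0,2) g=1 f=9, (0,5) g=2 f=9, (1,2) g=2 f=9, (2,3) g=2 f=7, (2,5) g=4 f=9, (3,3) g=5 f=9, (3,5) g=5 f=9]
step 3: expand (2,3) (f=7, h=5) → closed; open now [(0,2) g=1 f=9, (0,5) g=2 f=9, (1,2) g=2 f=9, (2,2) g=3 f=9, (2,5) g=4 f=9, (3,3) g=3 f=7, (3,5) g=5 f=9]
step 4: expand (3,3) (f=7, h=4) → closed; open now [(0,2) g=1 f=9, (0,5) g=2 f=9, (1,2) g=2 f=9, (2,2) g=3 f=9, (2,5) g=4 f=9, (3,5) g=5 f=9, (4,3) g=4 f=7]
step 5: expand (4,3) (f=7, h=3) → closed; open now [(0,2) g=1 f=9, (0,5) g=2 f=9, (1,2) g=2 f=9, (2,2) g=3 f=9, (2,5) g=4 f=9, (3,5) g=5 f=9, (4,2) g=5 f=9, (5,3) g=5 f=7]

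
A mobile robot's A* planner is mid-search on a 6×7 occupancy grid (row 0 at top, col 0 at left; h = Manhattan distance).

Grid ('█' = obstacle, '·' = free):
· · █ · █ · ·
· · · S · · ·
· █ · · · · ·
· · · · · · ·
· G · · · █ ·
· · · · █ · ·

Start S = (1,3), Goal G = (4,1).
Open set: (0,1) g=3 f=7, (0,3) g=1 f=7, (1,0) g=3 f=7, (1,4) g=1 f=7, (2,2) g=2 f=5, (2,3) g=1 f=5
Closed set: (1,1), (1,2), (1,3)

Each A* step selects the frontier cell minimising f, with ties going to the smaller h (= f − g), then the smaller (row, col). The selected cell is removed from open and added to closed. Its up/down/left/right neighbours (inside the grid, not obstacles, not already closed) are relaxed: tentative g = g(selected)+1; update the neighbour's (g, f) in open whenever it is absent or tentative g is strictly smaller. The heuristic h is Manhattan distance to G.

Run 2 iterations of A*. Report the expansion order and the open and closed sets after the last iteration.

order=[(2,2) → (3,2)]; open=[(0,1) g=3 f=7, (0,3) g=1 f=7, (1,0) g=3 f=7, (1,4) g=1 f=7, (2,3) g=1 f=5, (3,1) g=4 f=5, (3,3) g=4 f=7, (4,2) g=4 f=5]; closed=[(1,1), (1,2), (1,3), (2,2), (3,2)]

step 1: expand (2,2) (f=5, h=3) → closed; open now [(0,1) g=3 f=7, (0,3) g=1 f=7, (1,0) g=3 f=7, (1,4) g=1 f=7, (2,3) g=1 f=5, (3,2) g=3 f=5]
step 2: expand (3,2) (f=5, h=2) → closed; open now [(0,1) g=3 f=7, (0,3) g=1 f=7, (1,0) g=3 f=7, (1,4) g=1 f=7, (2,3) g=1 f=5, (3,1) g=4 f=5, (3,3) g=4 f=7, (4,2) g=4 f=5]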